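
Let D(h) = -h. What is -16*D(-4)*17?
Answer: -1088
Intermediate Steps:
-16*D(-4)*17 = -(-16)*(-4)*17 = -16*4*17 = -64*17 = -1088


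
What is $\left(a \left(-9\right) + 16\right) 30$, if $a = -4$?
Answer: $1560$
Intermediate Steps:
$\left(a \left(-9\right) + 16\right) 30 = \left(\left(-4\right) \left(-9\right) + 16\right) 30 = \left(36 + 16\right) 30 = 52 \cdot 30 = 1560$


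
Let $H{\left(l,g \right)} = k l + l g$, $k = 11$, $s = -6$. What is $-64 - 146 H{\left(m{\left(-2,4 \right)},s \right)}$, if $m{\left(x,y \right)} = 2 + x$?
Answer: $-64$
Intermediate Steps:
$H{\left(l,g \right)} = 11 l + g l$ ($H{\left(l,g \right)} = 11 l + l g = 11 l + g l$)
$-64 - 146 H{\left(m{\left(-2,4 \right)},s \right)} = -64 - 146 \left(2 - 2\right) \left(11 - 6\right) = -64 - 146 \cdot 0 \cdot 5 = -64 - 0 = -64 + 0 = -64$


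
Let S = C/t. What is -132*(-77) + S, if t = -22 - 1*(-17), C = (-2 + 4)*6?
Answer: 50808/5 ≈ 10162.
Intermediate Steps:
C = 12 (C = 2*6 = 12)
t = -5 (t = -22 + 17 = -5)
S = -12/5 (S = 12/(-5) = 12*(-⅕) = -12/5 ≈ -2.4000)
-132*(-77) + S = -132*(-77) - 12/5 = 10164 - 12/5 = 50808/5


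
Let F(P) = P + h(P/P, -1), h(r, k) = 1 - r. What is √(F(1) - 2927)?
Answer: I*√2926 ≈ 54.093*I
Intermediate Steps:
F(P) = P (F(P) = P + (1 - P/P) = P + (1 - 1*1) = P + (1 - 1) = P + 0 = P)
√(F(1) - 2927) = √(1 - 2927) = √(-2926) = I*√2926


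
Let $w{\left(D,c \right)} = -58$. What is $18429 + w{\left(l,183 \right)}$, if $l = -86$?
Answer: $18371$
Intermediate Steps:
$18429 + w{\left(l,183 \right)} = 18429 - 58 = 18371$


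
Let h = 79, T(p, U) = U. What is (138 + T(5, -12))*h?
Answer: 9954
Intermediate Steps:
(138 + T(5, -12))*h = (138 - 12)*79 = 126*79 = 9954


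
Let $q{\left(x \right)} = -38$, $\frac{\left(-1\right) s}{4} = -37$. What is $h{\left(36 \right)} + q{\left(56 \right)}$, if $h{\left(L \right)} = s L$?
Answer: $5290$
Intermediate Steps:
$s = 148$ ($s = \left(-4\right) \left(-37\right) = 148$)
$h{\left(L \right)} = 148 L$
$h{\left(36 \right)} + q{\left(56 \right)} = 148 \cdot 36 - 38 = 5328 - 38 = 5290$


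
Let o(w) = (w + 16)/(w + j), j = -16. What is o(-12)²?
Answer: 1/49 ≈ 0.020408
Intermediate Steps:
o(w) = (16 + w)/(-16 + w) (o(w) = (w + 16)/(w - 16) = (16 + w)/(-16 + w))
o(-12)² = ((16 - 12)/(-16 - 12))² = (4/(-28))² = (-1/28*4)² = (-⅐)² = 1/49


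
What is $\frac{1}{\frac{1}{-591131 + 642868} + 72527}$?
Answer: $\frac{51737}{3752329400} \approx 1.3788 \cdot 10^{-5}$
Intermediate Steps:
$\frac{1}{\frac{1}{-591131 + 642868} + 72527} = \frac{1}{\frac{1}{51737} + 72527} = \frac{1}{\frac{3752329400}{51737}} = \frac{51737}{3752329400}$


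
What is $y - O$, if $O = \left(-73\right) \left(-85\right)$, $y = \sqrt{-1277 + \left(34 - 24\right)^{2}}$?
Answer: $-6205 + i \sqrt{1177} \approx -6205.0 + 34.307 i$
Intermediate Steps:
$y = i \sqrt{1177}$ ($y = \sqrt{-1277 + 10^{2}} = \sqrt{-1277 + 100} = \sqrt{-1177} = i \sqrt{1177} \approx 34.307 i$)
$O = 6205$
$y - O = i \sqrt{1177} - 6205 = -6205 + i \sqrt{1177}$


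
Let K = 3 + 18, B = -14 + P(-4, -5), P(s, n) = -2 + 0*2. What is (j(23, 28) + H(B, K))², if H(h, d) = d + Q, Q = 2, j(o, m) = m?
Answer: 2601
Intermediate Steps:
P(s, n) = -2 (P(s, n) = -2 + 0 = -2)
B = -16 (B = -14 - 2 = -16)
K = 21
H(h, d) = 2 + d (H(h, d) = d + 2 = 2 + d)
(j(23, 28) + H(B, K))² = (28 + (2 + 21))² = (28 + 23)² = 51² = 2601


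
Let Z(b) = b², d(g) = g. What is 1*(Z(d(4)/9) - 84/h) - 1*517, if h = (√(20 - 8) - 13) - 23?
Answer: -4458715/8667 + 14*√3/107 ≈ -514.22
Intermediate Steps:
h = -36 + 2*√3 (h = (√12 - 13) - 23 = (2*√3 - 13) - 23 = (-13 + 2*√3) - 23 = -36 + 2*√3 ≈ -32.536)
1*(Z(d(4)/9) - 84/h) - 1*517 = 1*((4/9)² - 84/(-36 + 2*√3)) - 1*517 = 1*((4*(⅑))² - 84/(-36 + 2*√3)) - 517 = 1*((4/9)² - 84/(-36 + 2*√3)) - 517 = 1*(16/81 - 84/(-36 + 2*√3)) - 517 = (16/81 - 84/(-36 + 2*√3)) - 517 = -41861/81 - 84/(-36 + 2*√3)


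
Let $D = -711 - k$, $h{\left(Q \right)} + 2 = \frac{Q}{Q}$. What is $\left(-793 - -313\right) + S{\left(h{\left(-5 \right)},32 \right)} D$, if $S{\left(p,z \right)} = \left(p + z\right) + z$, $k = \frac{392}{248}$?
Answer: $- \frac{1406550}{31} \approx -45373.0$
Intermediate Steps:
$k = \frac{49}{31}$ ($k = 392 \cdot \frac{1}{248} = \frac{49}{31} \approx 1.5806$)
$h{\left(Q \right)} = -1$ ($h{\left(Q \right)} = -2 + \frac{Q}{Q} = -2 + 1 = -1$)
$S{\left(p,z \right)} = p + 2 z$
$D = - \frac{22090}{31}$ ($D = -711 - \frac{49}{31} = - \frac{22090}{31} \approx -712.58$)
$\left(-793 - -313\right) + S{\left(h{\left(-5 \right)},32 \right)} D = \left(-793 - -313\right) + \left(-1 + 2 \cdot 32\right) \left(- \frac{22090}{31}\right) = \left(-793 + 313\right) + \left(-1 + 64\right) \left(- \frac{22090}{31}\right) = -480 + 63 \left(- \frac{22090}{31}\right) = -480 - \frac{1391670}{31} = - \frac{1406550}{31}$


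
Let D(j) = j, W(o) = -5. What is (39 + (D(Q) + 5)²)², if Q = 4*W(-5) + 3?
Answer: 33489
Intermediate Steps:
Q = -17 (Q = 4*(-5) + 3 = -20 + 3 = -17)
(39 + (D(Q) + 5)²)² = (39 + (-17 + 5)²)² = (39 + (-12)²)² = (39 + 144)² = 183² = 33489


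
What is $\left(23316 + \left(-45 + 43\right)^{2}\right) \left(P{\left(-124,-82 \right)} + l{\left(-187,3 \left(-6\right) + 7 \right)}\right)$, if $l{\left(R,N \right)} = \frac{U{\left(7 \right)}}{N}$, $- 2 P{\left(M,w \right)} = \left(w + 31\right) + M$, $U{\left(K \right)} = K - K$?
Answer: $2040500$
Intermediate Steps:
$U{\left(K \right)} = 0$
$P{\left(M,w \right)} = - \frac{31}{2} - \frac{M}{2} - \frac{w}{2}$ ($P{\left(M,w \right)} = - \frac{\left(w + 31\right) + M}{2} = - \frac{\left(31 + w\right) + M}{2} = - \frac{31 + M + w}{2} = - \frac{31}{2} - \frac{M}{2} - \frac{w}{2}$)
$l{\left(R,N \right)} = 0$ ($l{\left(R,N \right)} = \frac{0}{N} = 0$)
$\left(23316 + \left(-45 + 43\right)^{2}\right) \left(P{\left(-124,-82 \right)} + l{\left(-187,3 \left(-6\right) + 7 \right)}\right) = \left(23316 + \left(-45 + 43\right)^{2}\right) \left(\left(- \frac{31}{2} - -62 - -41\right) + 0\right) = \left(23316 + \left(-2\right)^{2}\right) \left(\left(- \frac{31}{2} + 62 + 41\right) + 0\right) = \left(23316 + 4\right) \left(\frac{175}{2} + 0\right) = 23320 \cdot \frac{175}{2} = 2040500$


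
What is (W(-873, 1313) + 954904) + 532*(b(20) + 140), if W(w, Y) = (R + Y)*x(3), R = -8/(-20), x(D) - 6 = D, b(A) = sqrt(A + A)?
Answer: 5206023/5 + 1064*sqrt(10) ≈ 1.0446e+6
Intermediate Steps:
b(A) = sqrt(2)*sqrt(A) (b(A) = sqrt(2*A) = sqrt(2)*sqrt(A))
x(D) = 6 + D
R = 2/5 (R = -8*(-1/20) = 2/5 ≈ 0.40000)
W(w, Y) = 18/5 + 9*Y (W(w, Y) = (2/5 + Y)*(6 + 3) = (2/5 + Y)*9 = 18/5 + 9*Y)
(W(-873, 1313) + 954904) + 532*(b(20) + 140) = ((18/5 + 9*1313) + 954904) + 532*(sqrt(2)*sqrt(20) + 140) = ((18/5 + 11817) + 954904) + 532*(sqrt(2)*(2*sqrt(5)) + 140) = (59103/5 + 954904) + 532*(2*sqrt(10) + 140) = 4833623/5 + 532*(140 + 2*sqrt(10)) = 4833623/5 + (74480 + 1064*sqrt(10)) = 5206023/5 + 1064*sqrt(10)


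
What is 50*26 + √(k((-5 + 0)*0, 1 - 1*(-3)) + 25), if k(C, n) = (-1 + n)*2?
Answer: 1300 + √31 ≈ 1305.6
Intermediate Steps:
k(C, n) = -2 + 2*n
50*26 + √(k((-5 + 0)*0, 1 - 1*(-3)) + 25) = 50*26 + √((-2 + 2*(1 - 1*(-3))) + 25) = 1300 + √((-2 + 2*(1 + 3)) + 25) = 1300 + √((-2 + 2*4) + 25) = 1300 + √((-2 + 8) + 25) = 1300 + √(6 + 25) = 1300 + √31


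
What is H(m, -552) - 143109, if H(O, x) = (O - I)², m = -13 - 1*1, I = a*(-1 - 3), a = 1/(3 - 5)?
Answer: -142853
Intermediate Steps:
a = -½ (a = 1/(-2) = -½ ≈ -0.50000)
I = 2 (I = -(-1 - 3)/2 = -½*(-4) = 2)
m = -14 (m = -13 - 1 = -14)
H(O, x) = (-2 + O)² (H(O, x) = (O - 1*2)² = (O - 2)² = (-2 + O)²)
H(m, -552) - 143109 = (-2 - 14)² - 143109 = (-16)² - 143109 = 256 - 143109 = -142853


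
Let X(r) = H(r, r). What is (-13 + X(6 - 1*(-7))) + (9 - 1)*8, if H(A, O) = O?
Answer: 64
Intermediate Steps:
X(r) = r
(-13 + X(6 - 1*(-7))) + (9 - 1)*8 = (-13 + (6 - 1*(-7))) + (9 - 1)*8 = (-13 + (6 + 7)) + 8*8 = (-13 + 13) + 64 = 0 + 64 = 64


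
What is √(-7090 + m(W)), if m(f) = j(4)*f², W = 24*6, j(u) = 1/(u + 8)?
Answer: I*√5362 ≈ 73.226*I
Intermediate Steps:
j(u) = 1/(8 + u)
W = 144
m(f) = f²/12 (m(f) = f²/(8 + 4) = f²/12)
√(-7090 + m(W)) = √(-7090 + (1/12)*144²) = √(-7090 + (1/12)*20736) = √(-7090 + 1728) = √(-5362) = I*√5362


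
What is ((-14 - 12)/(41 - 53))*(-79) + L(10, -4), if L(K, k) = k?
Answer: -1051/6 ≈ -175.17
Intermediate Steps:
((-14 - 12)/(41 - 53))*(-79) + L(10, -4) = ((-14 - 12)/(41 - 53))*(-79) - 4 = -26/(-12)*(-79) - 4 = -26*(-1/12)*(-79) - 4 = (13/6)*(-79) - 4 = -1027/6 - 4 = -1051/6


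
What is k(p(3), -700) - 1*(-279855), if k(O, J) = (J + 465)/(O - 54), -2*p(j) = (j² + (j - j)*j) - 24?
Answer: 26026985/93 ≈ 2.7986e+5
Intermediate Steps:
p(j) = 12 - j²/2 (p(j) = -((j² + (j - j)*j) - 24)/2 = -((j² + 0*j) - 24)/2 = -((j² + 0) - 24)/2 = -(j² - 24)/2 = -(-24 + j²)/2 = 12 - j²/2)
k(O, J) = (465 + J)/(-54 + O)
k(p(3), -700) - 1*(-279855) = (465 - 700)/(-54 + (12 - ½*3²)) - 1*(-279855) = -235/(-54 + (12 - ½*9)) + 279855 = -235/(-54 + (12 - 9/2)) + 279855 = -235/(-54 + 15/2) + 279855 = -235/(-93/2) + 279855 = -2/93*(-235) + 279855 = 470/93 + 279855 = 26026985/93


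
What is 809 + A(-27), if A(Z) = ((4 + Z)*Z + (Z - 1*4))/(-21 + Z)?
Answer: 19121/24 ≈ 796.71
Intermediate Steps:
A(Z) = (-4 + Z + Z*(4 + Z))/(-21 + Z) (A(Z) = (Z*(4 + Z) + (Z - 4))/(-21 + Z) = (Z*(4 + Z) + (-4 + Z))/(-21 + Z) = (-4 + Z + Z*(4 + Z))/(-21 + Z))
809 + A(-27) = 809 + (-4 + (-27)² + 5*(-27))/(-21 - 27) = 809 + (-4 + 729 - 135)/(-48) = 809 - 1/48*590 = 809 - 295/24 = 19121/24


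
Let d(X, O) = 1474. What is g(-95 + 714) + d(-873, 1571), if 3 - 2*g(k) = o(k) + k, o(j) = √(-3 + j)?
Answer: 1166 - √154 ≈ 1153.6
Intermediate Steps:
g(k) = 3/2 - k/2 - √(-3 + k)/2 (g(k) = 3/2 - (√(-3 + k) + k)/2 = 3/2 - (k + √(-3 + k))/2 = 3/2 + (-k/2 - √(-3 + k)/2) = 3/2 - k/2 - √(-3 + k)/2)
g(-95 + 714) + d(-873, 1571) = (3/2 - (-95 + 714)/2 - √(-3 + (-95 + 714))/2) + 1474 = (3/2 - ½*619 - √(-3 + 619)/2) + 1474 = (3/2 - 619/2 - √154) + 1474 = (-308 - √154) + 1474 = 1166 - √154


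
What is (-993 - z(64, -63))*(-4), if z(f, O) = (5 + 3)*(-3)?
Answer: 3876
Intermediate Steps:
z(f, O) = -24 (z(f, O) = 8*(-3) = -24)
(-993 - z(64, -63))*(-4) = (-993 - 1*(-24))*(-4) = (-993 + 24)*(-4) = -969*(-4) = 3876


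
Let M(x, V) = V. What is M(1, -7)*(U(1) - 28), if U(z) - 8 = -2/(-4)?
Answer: 273/2 ≈ 136.50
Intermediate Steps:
U(z) = 17/2 (U(z) = 8 - 2/(-4) = 8 - 2*(-¼) = 8 + ½ = 17/2)
M(1, -7)*(U(1) - 28) = -7*(17/2 - 28) = -7*(-39/2) = 273/2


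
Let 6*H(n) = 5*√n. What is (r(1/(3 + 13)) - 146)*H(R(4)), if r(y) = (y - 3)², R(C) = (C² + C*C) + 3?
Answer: -175835*√35/1536 ≈ -677.25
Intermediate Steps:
R(C) = 3 + 2*C² (R(C) = (C² + C²) + 3 = 2*C² + 3 = 3 + 2*C²)
H(n) = 5*√n/6 (H(n) = (5*√n)/6 = 5*√n/6)
r(y) = (-3 + y)²
(r(1/(3 + 13)) - 146)*H(R(4)) = ((-3 + 1/(3 + 13))² - 146)*(5*√(3 + 2*4²)/6) = ((-3 + 1/16)² - 146)*(5*√(3 + 2*16)/6) = ((-3 + 1/16)² - 146)*(5*√(3 + 32)/6) = ((-47/16)² - 146)*(5*√35/6) = (2209/256 - 146)*(5*√35/6) = -175835*√35/1536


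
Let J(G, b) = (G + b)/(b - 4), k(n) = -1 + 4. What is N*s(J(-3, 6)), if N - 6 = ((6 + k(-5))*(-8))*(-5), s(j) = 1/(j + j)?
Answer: 122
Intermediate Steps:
k(n) = 3
J(G, b) = (G + b)/(-4 + b)
s(j) = 1/(2*j)
N = 366 (N = 6 + ((6 + 3)*(-8))*(-5) = 6 + (9*(-8))*(-5) = 6 - 72*(-5) = 6 + 360 = 366)
N*s(J(-3, 6)) = 366*(1/(2*(((-3 + 6)/(-4 + 6))))) = 366*(1/(2*((3/2)))) = 366*(1/(2*(((½)*3)))) = 366*(1/(2*(3/2))) = 366*((½)*(⅔)) = 366*(⅓) = 122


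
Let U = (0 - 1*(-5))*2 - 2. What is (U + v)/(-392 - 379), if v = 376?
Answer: -128/257 ≈ -0.49805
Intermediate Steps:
U = 8 (U = (0 + 5)*2 - 2 = 5*2 - 2 = 10 - 2 = 8)
(U + v)/(-392 - 379) = (8 + 376)/(-392 - 379) = 384/(-771) = 384*(-1/771) = -128/257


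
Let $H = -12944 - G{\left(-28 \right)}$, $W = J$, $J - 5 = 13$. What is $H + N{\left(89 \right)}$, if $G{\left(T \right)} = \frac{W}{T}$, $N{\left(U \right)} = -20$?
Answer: $- \frac{181487}{14} \approx -12963.0$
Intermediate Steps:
$J = 18$ ($J = 5 + 13 = 18$)
$W = 18$
$G{\left(T \right)} = \frac{18}{T}$
$H = - \frac{181207}{14}$ ($H = -12944 - \frac{18}{-28} = -12944 - 18 \left(- \frac{1}{28}\right) = -12944 - - \frac{9}{14} = -12944 + \frac{9}{14} = - \frac{181207}{14} \approx -12943.0$)
$H + N{\left(89 \right)} = - \frac{181207}{14} - 20 = - \frac{181487}{14}$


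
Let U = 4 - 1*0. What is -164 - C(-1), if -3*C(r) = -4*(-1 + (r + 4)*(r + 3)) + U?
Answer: -508/3 ≈ -169.33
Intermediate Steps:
U = 4 (U = 4 + 0 = 4)
C(r) = -8/3 + 4*(3 + r)*(4 + r)/3 (C(r) = -(-4*(-1 + (r + 4)*(r + 3)) + 4)/3 = -(-4*(-1 + (4 + r)*(3 + r)) + 4)/3 = -(-4*(-1 + (3 + r)*(4 + r)) + 4)/3 = -((4 - 4*(3 + r)*(4 + r)) + 4)/3 = -(8 - 4*(3 + r)*(4 + r))/3 = -8/3 + 4*(3 + r)*(4 + r)/3)
-164 - C(-1) = -164 - (40/3 + (4/3)*(-1)² + (28/3)*(-1)) = -164 - (40/3 + (4/3)*1 - 28/3) = -164 - (40/3 + 4/3 - 28/3) = -164 - 1*16/3 = -164 - 16/3 = -508/3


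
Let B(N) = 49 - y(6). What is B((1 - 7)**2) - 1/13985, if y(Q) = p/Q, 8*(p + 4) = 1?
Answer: 33326207/671280 ≈ 49.646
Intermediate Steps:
p = -31/8 (p = -4 + (1/8)*1 = -4 + 1/8 = -31/8 ≈ -3.8750)
y(Q) = -31/(8*Q)
B(N) = 2383/48 (B(N) = 49 - (-31)/(8*6) = 49 - 1*(-31/48) = 49 + 31/48 = 2383/48)
B((1 - 7)**2) - 1/13985 = 2383/48 - 1/13985 = 33326207/671280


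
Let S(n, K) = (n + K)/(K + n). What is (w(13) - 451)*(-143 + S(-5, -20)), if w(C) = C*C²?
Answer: -247932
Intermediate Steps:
S(n, K) = 1 (S(n, K) = (K + n)/(K + n) = 1)
w(C) = C³
(w(13) - 451)*(-143 + S(-5, -20)) = (13³ - 451)*(-143 + 1) = (2197 - 451)*(-142) = 1746*(-142) = -247932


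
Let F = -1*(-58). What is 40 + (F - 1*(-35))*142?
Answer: 13246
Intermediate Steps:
F = 58
40 + (F - 1*(-35))*142 = 40 + (58 - 1*(-35))*142 = 40 + (58 + 35)*142 = 40 + 93*142 = 40 + 13206 = 13246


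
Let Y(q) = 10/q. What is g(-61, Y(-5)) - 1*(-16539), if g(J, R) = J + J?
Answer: 16417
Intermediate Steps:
g(J, R) = 2*J
g(-61, Y(-5)) - 1*(-16539) = 2*(-61) - 1*(-16539) = -122 + 16539 = 16417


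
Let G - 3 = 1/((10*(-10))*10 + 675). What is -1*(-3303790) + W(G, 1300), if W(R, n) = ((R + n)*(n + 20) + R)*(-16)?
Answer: -7870054714/325 ≈ -2.4216e+7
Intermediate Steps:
G = 974/325 (G = 3 + 1/((10*(-10))*10 + 675) = 3 + 1/(-100*10 + 675) = 3 + 1/(-1000 + 675) = 3 + 1/(-325) = 3 - 1/325 = 974/325 ≈ 2.9969)
W(R, n) = -16*R - 16*(20 + n)*(R + n) (W(R, n) = ((R + n)*(20 + n) + R)*(-16) = ((20 + n)*(R + n) + R)*(-16) = (R + (20 + n)*(R + n))*(-16) = -16*R - 16*(20 + n)*(R + n))
-1*(-3303790) + W(G, 1300) = -1*(-3303790) + (-336*974/325 - 320*1300 - 16*1300² - 16*974/325*1300) = 3303790 + (-327264/325 - 416000 - 16*1690000 - 62336) = 3303790 + (-327264/325 - 416000 - 27040000 - 62336) = 3303790 - 8943786464/325 = -7870054714/325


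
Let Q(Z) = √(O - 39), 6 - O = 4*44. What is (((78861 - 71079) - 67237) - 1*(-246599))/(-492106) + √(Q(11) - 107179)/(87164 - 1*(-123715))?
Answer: -93572/246053 + √(-107179 + I*√209)/210879 ≈ -0.38029 + 0.0015525*I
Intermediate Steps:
O = -170 (O = 6 - 4*44 = 6 - 1*176 = 6 - 176 = -170)
Q(Z) = I*√209 (Q(Z) = √(-170 - 39) = √(-209) = I*√209)
(((78861 - 71079) - 67237) - 1*(-246599))/(-492106) + √(Q(11) - 107179)/(87164 - 1*(-123715)) = (((78861 - 71079) - 67237) - 1*(-246599))/(-492106) + √(I*√209 - 107179)/(87164 - 1*(-123715)) = ((7782 - 67237) + 246599)*(-1/492106) + √(-107179 + I*√209)/(87164 + 123715) = (-59455 + 246599)*(-1/492106) + √(-107179 + I*√209)/210879 = 187144*(-1/492106) + √(-107179 + I*√209)*(1/210879) = -93572/246053 + √(-107179 + I*√209)/210879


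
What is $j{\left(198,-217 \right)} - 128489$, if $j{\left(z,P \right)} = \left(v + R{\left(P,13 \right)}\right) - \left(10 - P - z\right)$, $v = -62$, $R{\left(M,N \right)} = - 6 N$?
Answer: $-128658$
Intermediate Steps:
$j{\left(z,P \right)} = -150 + P + z$ ($j{\left(z,P \right)} = \left(-62 - 78\right) - \left(10 - P - z\right) = -140 + \left(-10 + P + z\right) = -150 + P + z$)
$j{\left(198,-217 \right)} - 128489 = \left(-150 - 217 + 198\right) - 128489 = -169 - 128489 = -128658$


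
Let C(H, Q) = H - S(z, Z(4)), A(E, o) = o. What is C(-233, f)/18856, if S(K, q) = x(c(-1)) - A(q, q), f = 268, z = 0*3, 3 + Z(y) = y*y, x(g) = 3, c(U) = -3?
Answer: -223/18856 ≈ -0.011826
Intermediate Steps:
Z(y) = -3 + y² (Z(y) = -3 + y*y = -3 + y²)
z = 0
S(K, q) = 3 - q
C(H, Q) = 10 + H (C(H, Q) = H - (3 - (-3 + 4²)) = H - (3 - (-3 + 16)) = H - (3 - 1*13) = H - (3 - 13) = H - 1*(-10) = H + 10 = 10 + H)
C(-233, f)/18856 = (10 - 233)/18856 = -223*1/18856 = -223/18856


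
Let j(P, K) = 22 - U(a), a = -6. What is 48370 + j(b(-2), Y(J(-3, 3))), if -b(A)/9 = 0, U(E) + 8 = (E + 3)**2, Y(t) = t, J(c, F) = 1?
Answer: 48391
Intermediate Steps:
U(E) = -8 + (3 + E)**2 (U(E) = -8 + (E + 3)**2 = -8 + (3 + E)**2)
b(A) = 0 (b(A) = -9*0 = 0)
j(P, K) = 21 (j(P, K) = 22 - (-8 + (3 - 6)**2) = 22 - (-8 + (-3)**2) = 22 - (-8 + 9) = 22 - 1*1 = 22 - 1 = 21)
48370 + j(b(-2), Y(J(-3, 3))) = 48370 + 21 = 48391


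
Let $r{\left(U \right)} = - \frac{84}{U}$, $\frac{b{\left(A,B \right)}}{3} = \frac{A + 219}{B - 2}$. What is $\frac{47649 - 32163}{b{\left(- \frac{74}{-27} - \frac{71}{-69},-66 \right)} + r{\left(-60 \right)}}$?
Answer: $- \frac{136238085}{74146} \approx -1837.4$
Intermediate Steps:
$b{\left(A,B \right)} = \frac{3 \left(219 + A\right)}{-2 + B}$ ($b{\left(A,B \right)} = 3 \frac{A + 219}{B - 2} = 3 \frac{219 + A}{-2 + B} = \frac{3 \left(219 + A\right)}{-2 + B}$)
$\frac{47649 - 32163}{b{\left(- \frac{74}{-27} - \frac{71}{-69},-66 \right)} + r{\left(-60 \right)}} = \frac{47649 - 32163}{\frac{3 \left(219 - \left(- \frac{74}{27} - \frac{71}{69}\right)\right)}{-2 - 66} - \frac{84}{-60}} = \frac{15486}{\frac{3 \left(219 - - \frac{2341}{621}\right)}{-68} - - \frac{7}{5}} = \frac{15486}{3 \left(- \frac{1}{68}\right) \left(219 + \left(\frac{74}{27} + \frac{71}{69}\right)\right) + \frac{7}{5}} = \frac{15486}{3 \left(- \frac{1}{68}\right) \left(219 + \frac{2341}{621}\right) + \frac{7}{5}} = \frac{15486}{3 \left(- \frac{1}{68}\right) \frac{138340}{621} + \frac{7}{5}} = \frac{15486}{- \frac{34585}{3519} + \frac{7}{5}} = \frac{15486}{- \frac{148292}{17595}} = 15486 \left(- \frac{17595}{148292}\right) = - \frac{136238085}{74146}$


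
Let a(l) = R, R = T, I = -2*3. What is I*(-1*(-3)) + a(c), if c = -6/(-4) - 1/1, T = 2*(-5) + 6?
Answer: -22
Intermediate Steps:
T = -4 (T = -10 + 6 = -4)
I = -6
R = -4
c = ½ (c = -6*(-¼) - 1*1 = 3/2 - 1 = ½ ≈ 0.50000)
a(l) = -4
I*(-1*(-3)) + a(c) = -(-6)*(-3) - 4 = -6*3 - 4 = -18 - 4 = -22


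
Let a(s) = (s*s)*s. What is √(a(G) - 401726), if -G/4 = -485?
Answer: √7300982274 ≈ 85446.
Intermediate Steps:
G = 1940 (G = -4*(-485) = 1940)
a(s) = s³ (a(s) = s²*s = s³)
√(a(G) - 401726) = √(1940³ - 401726) = √(7301384000 - 401726) = √7300982274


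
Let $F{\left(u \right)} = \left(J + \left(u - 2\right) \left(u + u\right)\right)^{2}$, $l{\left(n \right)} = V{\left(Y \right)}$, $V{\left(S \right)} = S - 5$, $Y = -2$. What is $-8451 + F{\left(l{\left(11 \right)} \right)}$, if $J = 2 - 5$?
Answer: $6678$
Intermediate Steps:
$V{\left(S \right)} = -5 + S$
$l{\left(n \right)} = -7$ ($l{\left(n \right)} = -5 - 2 = -7$)
$J = -3$
$F{\left(u \right)} = \left(-3 + 2 u \left(-2 + u\right)\right)^{2}$ ($F{\left(u \right)} = \left(-3 + \left(u - 2\right) \left(u + u\right)\right)^{2} = \left(-3 + \left(-2 + u\right) 2 u\right)^{2} = \left(-3 + 2 u \left(-2 + u\right)\right)^{2}$)
$-8451 + F{\left(l{\left(11 \right)} \right)} = -8451 + \left(3 - 2 \left(-7\right)^{2} + 4 \left(-7\right)\right)^{2} = -8451 + \left(3 - 98 - 28\right)^{2} = -8451 + \left(-123\right)^{2} = -8451 + 15129 = 6678$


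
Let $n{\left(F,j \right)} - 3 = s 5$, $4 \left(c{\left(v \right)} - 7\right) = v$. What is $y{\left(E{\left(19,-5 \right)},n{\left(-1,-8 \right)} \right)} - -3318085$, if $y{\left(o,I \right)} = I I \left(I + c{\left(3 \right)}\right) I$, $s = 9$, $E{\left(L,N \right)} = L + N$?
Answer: $9483589$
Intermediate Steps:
$c{\left(v \right)} = 7 + \frac{v}{4}$
$n{\left(F,j \right)} = 48$ ($n{\left(F,j \right)} = 3 + 9 \cdot 5 = 3 + 45 = 48$)
$y{\left(o,I \right)} = I^{3} \left(\frac{31}{4} + I\right)$ ($y{\left(o,I \right)} = I I \left(I + \left(7 + \frac{1}{4} \cdot 3\right)\right) I = I^{2} \left(I + \left(7 + \frac{3}{4}\right)\right) I = I^{2} \left(I + \frac{31}{4}\right) I = I^{2} \left(\frac{31}{4} + I\right) I = I^{2} I \left(\frac{31}{4} + I\right) = I^{3} \left(\frac{31}{4} + I\right)$)
$y{\left(E{\left(19,-5 \right)},n{\left(-1,-8 \right)} \right)} - -3318085 = 48^{3} \left(\frac{31}{4} + 48\right) - -3318085 = 110592 \cdot \frac{223}{4} + 3318085 = 6165504 + 3318085 = 9483589$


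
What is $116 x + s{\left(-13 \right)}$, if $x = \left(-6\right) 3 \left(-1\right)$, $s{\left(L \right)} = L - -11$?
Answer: $2086$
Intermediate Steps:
$s{\left(L \right)} = 11 + L$ ($s{\left(L \right)} = L + 11 = 11 + L$)
$x = 18$ ($x = \left(-18\right) \left(-1\right) = 18$)
$116 x + s{\left(-13 \right)} = 116 \cdot 18 + \left(11 - 13\right) = 2088 - 2 = 2086$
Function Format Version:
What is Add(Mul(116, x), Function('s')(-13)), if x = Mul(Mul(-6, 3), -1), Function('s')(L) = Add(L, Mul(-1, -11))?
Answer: 2086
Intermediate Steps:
Function('s')(L) = Add(11, L) (Function('s')(L) = Add(L, 11) = Add(11, L))
x = 18 (x = Mul(-18, -1) = 18)
Add(Mul(116, x), Function('s')(-13)) = Add(Mul(116, 18), Add(11, -13)) = Add(2088, -2) = 2086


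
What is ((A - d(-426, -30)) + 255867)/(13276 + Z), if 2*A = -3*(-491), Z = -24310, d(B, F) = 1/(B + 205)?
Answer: -113418749/4877028 ≈ -23.256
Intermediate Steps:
d(B, F) = 1/(205 + B)
A = 1473/2 (A = (-3*(-491))/2 = (½)*1473 = 1473/2 ≈ 736.50)
((A - d(-426, -30)) + 255867)/(13276 + Z) = ((1473/2 - 1/(205 - 426)) + 255867)/(13276 - 24310) = ((1473/2 - 1/(-221)) + 255867)/(-11034) = ((1473/2 - 1*(-1/221)) + 255867)*(-1/11034) = ((1473/2 + 1/221) + 255867)*(-1/11034) = (325535/442 + 255867)*(-1/11034) = (113418749/442)*(-1/11034) = -113418749/4877028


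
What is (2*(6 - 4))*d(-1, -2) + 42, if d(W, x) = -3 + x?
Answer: 22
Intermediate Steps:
(2*(6 - 4))*d(-1, -2) + 42 = (2*(6 - 4))*(-3 - 2) + 42 = (2*2)*(-5) + 42 = 4*(-5) + 42 = -20 + 42 = 22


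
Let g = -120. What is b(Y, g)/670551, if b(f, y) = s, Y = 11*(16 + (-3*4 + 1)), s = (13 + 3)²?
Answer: 256/670551 ≈ 0.00038178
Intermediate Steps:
s = 256 (s = 16² = 256)
Y = 55 (Y = 11*(16 + (-12 + 1)) = 11*(16 - 11) = 11*5 = 55)
b(f, y) = 256
b(Y, g)/670551 = 256/670551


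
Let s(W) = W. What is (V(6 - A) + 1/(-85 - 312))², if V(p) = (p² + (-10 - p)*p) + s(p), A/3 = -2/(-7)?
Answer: 16546963225/7722841 ≈ 2142.6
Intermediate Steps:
A = 6/7 (A = 3*(-2/(-7)) = 3*(-2*(-⅐)) = 3*(2/7) = 6/7 ≈ 0.85714)
V(p) = p + p² + p*(-10 - p) (V(p) = (p² + (-10 - p)*p) + p = (p² + p*(-10 - p)) + p = p + p² + p*(-10 - p))
(V(6 - A) + 1/(-85 - 312))² = (-9*(6 - 1*6/7) + 1/(-85 - 312))² = (-9*(6 - 6/7) + 1/(-397))² = (-9*36/7 - 1/397)² = (-324/7 - 1/397)² = (-128635/2779)² = 16546963225/7722841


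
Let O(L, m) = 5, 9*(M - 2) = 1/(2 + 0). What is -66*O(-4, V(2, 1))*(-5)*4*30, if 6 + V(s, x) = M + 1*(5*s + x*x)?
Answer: 198000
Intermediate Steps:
M = 37/18 (M = 2 + 1/(9*(2 + 0)) = 2 + (1/9)/2 = 2 + (1/9)*(1/2) = 2 + 1/18 = 37/18 ≈ 2.0556)
V(s, x) = -71/18 + x**2 + 5*s (V(s, x) = -6 + (37/18 + 1*(5*s + x*x)) = -6 + (37/18 + 1*(5*s + x**2)) = -6 + (37/18 + 1*(x**2 + 5*s)) = -6 + (37/18 + (x**2 + 5*s)) = -6 + (37/18 + x**2 + 5*s) = -71/18 + x**2 + 5*s)
-66*O(-4, V(2, 1))*(-5)*4*30 = -66*5*(-5)*4*30 = -(-1650)*4*30 = -66*(-100)*30 = 6600*30 = 198000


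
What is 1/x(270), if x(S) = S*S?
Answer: 1/72900 ≈ 1.3717e-5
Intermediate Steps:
x(S) = S²
1/x(270) = 1/(270²) = 1/72900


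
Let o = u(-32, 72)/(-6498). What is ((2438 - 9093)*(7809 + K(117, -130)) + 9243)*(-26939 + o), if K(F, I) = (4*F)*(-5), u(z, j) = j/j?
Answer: 1061587038286516/1083 ≈ 9.8023e+11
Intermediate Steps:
u(z, j) = 1
K(F, I) = -20*F
o = -1/6498 (o = 1/(-6498) = 1*(-1/6498) = -1/6498 ≈ -0.00015389)
((2438 - 9093)*(7809 + K(117, -130)) + 9243)*(-26939 + o) = ((2438 - 9093)*(7809 - 20*117) + 9243)*(-26939 - 1/6498) = (-6655*(7809 - 2340) + 9243)*(-175049623/6498) = (-6655*5469 + 9243)*(-175049623/6498) = (-36396195 + 9243)*(-175049623/6498) = -36386952*(-175049623/6498) = 1061587038286516/1083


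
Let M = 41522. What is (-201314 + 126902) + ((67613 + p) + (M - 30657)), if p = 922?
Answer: 4988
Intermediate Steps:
(-201314 + 126902) + ((67613 + p) + (M - 30657)) = (-201314 + 126902) + ((67613 + 922) + (41522 - 30657)) = -74412 + (68535 + 10865) = -74412 + 79400 = 4988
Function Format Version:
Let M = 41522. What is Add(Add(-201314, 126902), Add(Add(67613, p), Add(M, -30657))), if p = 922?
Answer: 4988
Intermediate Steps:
Add(Add(-201314, 126902), Add(Add(67613, p), Add(M, -30657))) = Add(Add(-201314, 126902), Add(Add(67613, 922), Add(41522, -30657))) = Add(-74412, Add(68535, 10865)) = Add(-74412, 79400) = 4988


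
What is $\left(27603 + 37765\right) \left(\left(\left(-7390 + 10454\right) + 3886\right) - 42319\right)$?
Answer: $-2312000792$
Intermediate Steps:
$\left(27603 + 37765\right) \left(\left(\left(-7390 + 10454\right) + 3886\right) - 42319\right) = 65368 \left(\left(3064 + 3886\right) - 42319\right) = 65368 \left(6950 - 42319\right) = 65368 \left(-35369\right) = -2312000792$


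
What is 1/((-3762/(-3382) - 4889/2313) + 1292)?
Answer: 205857/265761110 ≈ 0.00077459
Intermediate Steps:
1/((-3762/(-3382) - 4889/2313) + 1292) = 1/((-3762*(-1/3382) - 4889*1/2313) + 1292) = 1/((99/89 - 4889/2313) + 1292) = 1/(-206134/205857 + 1292) = 1/(265761110/205857) = 205857/265761110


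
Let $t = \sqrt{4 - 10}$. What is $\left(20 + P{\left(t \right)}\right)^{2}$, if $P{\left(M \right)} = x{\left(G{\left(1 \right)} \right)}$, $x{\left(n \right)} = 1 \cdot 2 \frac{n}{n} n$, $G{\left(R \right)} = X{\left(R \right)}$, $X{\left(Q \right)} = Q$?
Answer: $484$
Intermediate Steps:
$G{\left(R \right)} = R$
$t = i \sqrt{6}$ ($t = \sqrt{-6} = i \sqrt{6} \approx 2.4495 i$)
$x{\left(n \right)} = 2 n$ ($x{\left(n \right)} = 2 \cdot 1 n = 2 n$)
$P{\left(M \right)} = 2$ ($P{\left(M \right)} = 2 \cdot 1 = 2$)
$\left(20 + P{\left(t \right)}\right)^{2} = \left(20 + 2\right)^{2} = 22^{2} = 484$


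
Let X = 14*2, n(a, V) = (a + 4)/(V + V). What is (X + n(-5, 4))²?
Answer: 49729/64 ≈ 777.02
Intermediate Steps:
n(a, V) = (4 + a)/(2*V) (n(a, V) = (4 + a)/((2*V)) = (4 + a)*(1/(2*V)) = (4 + a)/(2*V))
X = 28
(X + n(-5, 4))² = (28 + (½)*(4 - 5)/4)² = (28 + (½)*(¼)*(-1))² = (28 - ⅛)² = (223/8)² = 49729/64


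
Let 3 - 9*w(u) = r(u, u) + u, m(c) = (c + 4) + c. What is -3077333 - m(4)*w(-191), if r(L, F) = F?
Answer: -9233539/3 ≈ -3.0778e+6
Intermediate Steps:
m(c) = 4 + 2*c (m(c) = (4 + c) + c = 4 + 2*c)
w(u) = ⅓ - 2*u/9 (w(u) = ⅓ - (u + u)/9 = ⅓ - 2*u/9)
-3077333 - m(4)*w(-191) = -3077333 - (4 + 2*4)*(⅓ - 2/9*(-191)) = -3077333 - (4 + 8)*(⅓ + 382/9) = -3077333 - 12*385/9 = -3077333 - 1*1540/3 = -3077333 - 1540/3 = -9233539/3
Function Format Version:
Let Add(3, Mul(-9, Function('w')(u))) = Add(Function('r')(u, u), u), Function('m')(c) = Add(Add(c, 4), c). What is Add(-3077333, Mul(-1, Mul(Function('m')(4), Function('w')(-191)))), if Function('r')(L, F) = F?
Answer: Rational(-9233539, 3) ≈ -3.0778e+6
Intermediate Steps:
Function('m')(c) = Add(4, Mul(2, c)) (Function('m')(c) = Add(Add(4, c), c) = Add(4, Mul(2, c)))
Function('w')(u) = Add(Rational(1, 3), Mul(Rational(-2, 9), u)) (Function('w')(u) = Add(Rational(1, 3), Mul(Rational(-1, 9), Add(u, u))) = Add(Rational(1, 3), Mul(Rational(-1, 9), Mul(2, u))) = Add(Rational(1, 3), Mul(Rational(-2, 9), u)))
Add(-3077333, Mul(-1, Mul(Function('m')(4), Function('w')(-191)))) = Add(-3077333, Mul(-1, Mul(Add(4, Mul(2, 4)), Add(Rational(1, 3), Mul(Rational(-2, 9), -191))))) = Add(-3077333, Mul(-1, Mul(Add(4, 8), Add(Rational(1, 3), Rational(382, 9))))) = Add(-3077333, Mul(-1, Mul(12, Rational(385, 9)))) = Add(-3077333, Mul(-1, Rational(1540, 3))) = Add(-3077333, Rational(-1540, 3)) = Rational(-9233539, 3)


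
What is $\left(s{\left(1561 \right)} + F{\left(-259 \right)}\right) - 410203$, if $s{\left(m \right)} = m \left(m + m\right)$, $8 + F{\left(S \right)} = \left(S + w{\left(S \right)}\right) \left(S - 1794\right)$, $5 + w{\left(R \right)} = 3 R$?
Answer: $6600404$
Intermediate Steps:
$w{\left(R \right)} = -5 + 3 R$
$F{\left(S \right)} = -8 + \left(-1794 + S\right) \left(-5 + 4 S\right)$ ($F{\left(S \right)} = -8 + \left(S + \left(-5 + 3 S\right)\right) \left(S - 1794\right) = -8 + \left(-5 + 4 S\right) \left(-1794 + S\right) = -8 + \left(-1794 + S\right) \left(-5 + 4 S\right)$)
$s{\left(m \right)} = 2 m^{2}$ ($s{\left(m \right)} = m 2 m = 2 m^{2}$)
$\left(s{\left(1561 \right)} + F{\left(-259 \right)}\right) - 410203 = \left(2 \cdot 1561^{2} + \left(8962 - -1859879 + 4 \left(-259\right)^{2}\right)\right) - 410203 = \left(2 \cdot 2436721 + \left(8962 + 1859879 + 4 \cdot 67081\right)\right) - 410203 = \left(4873442 + \left(8962 + 1859879 + 268324\right)\right) - 410203 = \left(4873442 + 2137165\right) - 410203 = 7010607 - 410203 = 6600404$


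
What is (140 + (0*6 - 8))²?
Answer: 17424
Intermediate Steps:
(140 + (0*6 - 8))² = (140 + (0 - 8))² = (140 - 8)² = 132² = 17424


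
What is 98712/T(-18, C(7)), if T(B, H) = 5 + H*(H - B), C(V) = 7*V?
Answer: 4113/137 ≈ 30.022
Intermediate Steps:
98712/T(-18, C(7)) = 98712/(5 + (7*7)² - 1*(-18)*7*7) = 98712/(5 + 49² - 1*(-18)*49) = 98712/(5 + 2401 + 882) = 98712/3288 = 98712*(1/3288) = 4113/137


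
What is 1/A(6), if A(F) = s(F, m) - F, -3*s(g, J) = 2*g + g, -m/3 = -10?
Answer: -1/12 ≈ -0.083333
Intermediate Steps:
m = 30 (m = -3*(-10) = 30)
s(g, J) = -g (s(g, J) = -(2*g + g)/3 = -g)
A(F) = -2*F (A(F) = -F - F = -2*F)
1/A(6) = 1/(-2*6) = 1/(-12) = -1/12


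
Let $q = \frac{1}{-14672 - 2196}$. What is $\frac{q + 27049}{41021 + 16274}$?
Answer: $\frac{456262531}{966452060} \approx 0.4721$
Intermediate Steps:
$q = - \frac{1}{16868}$ ($q = \frac{1}{-16868} = - \frac{1}{16868} \approx -5.9284 \cdot 10^{-5}$)
$\frac{q + 27049}{41021 + 16274} = \frac{- \frac{1}{16868} + 27049}{41021 + 16274} = \frac{456262531}{16868 \cdot 57295} = \frac{456262531}{16868} \cdot \frac{1}{57295} = \frac{456262531}{966452060}$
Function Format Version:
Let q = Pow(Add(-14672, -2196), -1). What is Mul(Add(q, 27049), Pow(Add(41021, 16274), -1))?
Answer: Rational(456262531, 966452060) ≈ 0.47210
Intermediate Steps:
q = Rational(-1, 16868) (q = Pow(-16868, -1) = Rational(-1, 16868) ≈ -5.9284e-5)
Mul(Add(q, 27049), Pow(Add(41021, 16274), -1)) = Mul(Add(Rational(-1, 16868), 27049), Pow(Add(41021, 16274), -1)) = Mul(Rational(456262531, 16868), Pow(57295, -1)) = Mul(Rational(456262531, 16868), Rational(1, 57295)) = Rational(456262531, 966452060)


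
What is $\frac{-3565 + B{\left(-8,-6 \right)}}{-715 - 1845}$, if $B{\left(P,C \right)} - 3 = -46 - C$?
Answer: $\frac{1801}{1280} \approx 1.407$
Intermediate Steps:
$B{\left(P,C \right)} = -43 - C$ ($B{\left(P,C \right)} = 3 - \left(46 + C\right) = -43 - C$)
$\frac{-3565 + B{\left(-8,-6 \right)}}{-715 - 1845} = \frac{-3565 - 37}{-715 - 1845} = \frac{-3565 + \left(-43 + 6\right)}{-2560} = \left(-3565 - 37\right) \left(- \frac{1}{2560}\right) = \left(-3602\right) \left(- \frac{1}{2560}\right) = \frac{1801}{1280}$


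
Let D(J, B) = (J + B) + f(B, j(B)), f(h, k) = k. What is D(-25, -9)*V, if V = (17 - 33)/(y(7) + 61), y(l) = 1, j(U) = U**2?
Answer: -376/31 ≈ -12.129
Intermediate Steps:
V = -8/31 (V = (17 - 33)/(1 + 61) = -16/62 = -16*1/62 = -8/31 ≈ -0.25806)
D(J, B) = B + J + B**2 (D(J, B) = (J + B) + B**2 = (B + J) + B**2 = B + J + B**2)
D(-25, -9)*V = (-9 - 25 + (-9)**2)*(-8/31) = (-9 - 25 + 81)*(-8/31) = 47*(-8/31) = -376/31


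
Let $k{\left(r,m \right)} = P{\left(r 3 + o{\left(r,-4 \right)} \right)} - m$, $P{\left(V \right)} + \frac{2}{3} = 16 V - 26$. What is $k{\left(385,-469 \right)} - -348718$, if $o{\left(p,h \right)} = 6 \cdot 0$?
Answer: $\frac{1102921}{3} \approx 3.6764 \cdot 10^{5}$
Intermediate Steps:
$o{\left(p,h \right)} = 0$
$P{\left(V \right)} = - \frac{80}{3} + 16 V$ ($P{\left(V \right)} = - \frac{2}{3} + \left(16 V - 26\right) = - \frac{2}{3} + \left(-26 + 16 V\right) = - \frac{80}{3} + 16 V$)
$k{\left(r,m \right)} = - \frac{80}{3} - m + 48 r$ ($k{\left(r,m \right)} = \left(- \frac{80}{3} + 16 \left(r 3 + 0\right)\right) - m = \left(- \frac{80}{3} + 16 \left(3 r + 0\right)\right) - m = \left(- \frac{80}{3} + 16 \cdot 3 r\right) - m = \left(- \frac{80}{3} + 48 r\right) - m = - \frac{80}{3} - m + 48 r$)
$k{\left(385,-469 \right)} - -348718 = \left(- \frac{80}{3} - -469 + 48 \cdot 385\right) - -348718 = \left(- \frac{80}{3} + 469 + 18480\right) + 348718 = \frac{56767}{3} + 348718 = \frac{1102921}{3}$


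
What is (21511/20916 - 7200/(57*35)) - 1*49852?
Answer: -19812409739/397404 ≈ -49855.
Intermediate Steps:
(21511/20916 - 7200/(57*35)) - 1*49852 = (21511*(1/20916) - 7200/1995) - 49852 = (3073/2988 - 7200*1/1995) - 49852 = (3073/2988 - 480/133) - 49852 = -1025531/397404 - 49852 = -19812409739/397404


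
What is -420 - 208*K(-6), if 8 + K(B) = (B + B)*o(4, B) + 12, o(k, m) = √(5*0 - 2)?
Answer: -1252 + 2496*I*√2 ≈ -1252.0 + 3529.9*I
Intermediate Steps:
o(k, m) = I*√2 (o(k, m) = √(0 - 2) = √(-2) = I*√2)
K(B) = 4 + 2*I*B*√2 (K(B) = -8 + ((B + B)*(I*√2) + 12) = -8 + ((2*B)*(I*√2) + 12) = -8 + (2*I*B*√2 + 12) = -8 + (12 + 2*I*B*√2) = 4 + 2*I*B*√2)
-420 - 208*K(-6) = -420 - 208*(4 + 2*I*(-6)*√2) = -420 - 208*(4 - 12*I*√2) = -420 + (-832 + 2496*I*√2) = -1252 + 2496*I*√2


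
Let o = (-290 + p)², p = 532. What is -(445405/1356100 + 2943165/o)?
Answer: -100432768873/1985466010 ≈ -50.584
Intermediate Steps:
o = 58564 (o = (-290 + 532)² = 242² = 58564)
-(445405/1356100 + 2943165/o) = -(445405/1356100 + 2943165/58564) = -(445405*(1/1356100) + 2943165*(1/58564)) = -(89081/271220 + 2943165/58564) = -1*100432768873/1985466010 = -100432768873/1985466010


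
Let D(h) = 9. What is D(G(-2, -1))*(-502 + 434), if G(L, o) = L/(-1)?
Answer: -612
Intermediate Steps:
G(L, o) = -L (G(L, o) = L*(-1) = -L)
D(G(-2, -1))*(-502 + 434) = 9*(-502 + 434) = 9*(-68) = -612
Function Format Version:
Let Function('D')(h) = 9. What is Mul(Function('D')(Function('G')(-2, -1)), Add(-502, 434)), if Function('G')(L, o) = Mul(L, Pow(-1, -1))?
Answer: -612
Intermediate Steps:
Function('G')(L, o) = Mul(-1, L) (Function('G')(L, o) = Mul(L, -1) = Mul(-1, L))
Mul(Function('D')(Function('G')(-2, -1)), Add(-502, 434)) = Mul(9, Add(-502, 434)) = Mul(9, -68) = -612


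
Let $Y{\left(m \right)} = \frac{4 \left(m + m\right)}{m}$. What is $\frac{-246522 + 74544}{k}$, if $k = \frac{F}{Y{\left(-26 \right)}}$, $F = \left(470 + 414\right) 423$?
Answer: $- \frac{114652}{31161} \approx -3.6793$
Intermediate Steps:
$Y{\left(m \right)} = 8$ ($Y{\left(m \right)} = \frac{4 \cdot 2 m}{m} = \frac{8 m}{m} = 8$)
$F = 373932$ ($F = 884 \cdot 423 = 373932$)
$k = \frac{93483}{2}$ ($k = \frac{373932}{8} = 373932 \cdot \frac{1}{8} = \frac{93483}{2} \approx 46742.0$)
$\frac{-246522 + 74544}{k} = \frac{-246522 + 74544}{\frac{93483}{2}} = \left(-171978\right) \frac{2}{93483} = - \frac{114652}{31161}$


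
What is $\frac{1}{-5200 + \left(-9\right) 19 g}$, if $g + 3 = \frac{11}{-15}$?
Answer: $- \frac{5}{22808} \approx -0.00021922$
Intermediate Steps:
$g = - \frac{56}{15}$ ($g = -3 + \frac{11}{-15} = -3 + 11 \left(- \frac{1}{15}\right) = -3 - \frac{11}{15} = - \frac{56}{15} \approx -3.7333$)
$\frac{1}{-5200 + \left(-9\right) 19 g} = \frac{1}{-5200 + \left(-9\right) 19 \left(- \frac{56}{15}\right)} = \frac{1}{-5200 - - \frac{3192}{5}} = \frac{1}{-5200 + \frac{3192}{5}} = \frac{1}{- \frac{22808}{5}} = - \frac{5}{22808}$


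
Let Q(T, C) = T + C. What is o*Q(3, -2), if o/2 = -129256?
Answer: -258512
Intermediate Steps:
o = -258512 (o = 2*(-129256) = -258512)
Q(T, C) = C + T
o*Q(3, -2) = -258512*(-2 + 3) = -258512*1 = -258512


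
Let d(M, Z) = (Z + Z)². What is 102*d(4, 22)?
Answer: 197472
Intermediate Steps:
d(M, Z) = 4*Z² (d(M, Z) = (2*Z)² = 4*Z²)
102*d(4, 22) = 102*(4*22²) = 102*(4*484) = 102*1936 = 197472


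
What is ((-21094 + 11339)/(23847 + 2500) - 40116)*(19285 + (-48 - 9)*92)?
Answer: -14840578884287/26347 ≈ -5.6327e+8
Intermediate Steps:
((-21094 + 11339)/(23847 + 2500) - 40116)*(19285 + (-48 - 9)*92) = (-9755/26347 - 40116)*(19285 - 57*92) = (-9755*1/26347 - 40116)*(19285 - 5244) = (-9755/26347 - 40116)*14041 = -1056946007/26347*14041 = -14840578884287/26347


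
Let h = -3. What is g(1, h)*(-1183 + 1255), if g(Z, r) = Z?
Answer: 72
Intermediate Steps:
g(1, h)*(-1183 + 1255) = 1*(-1183 + 1255) = 1*72 = 72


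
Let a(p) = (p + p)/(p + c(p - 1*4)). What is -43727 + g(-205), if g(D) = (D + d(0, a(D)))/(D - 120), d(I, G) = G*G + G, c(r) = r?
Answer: -121786044578/2785185 ≈ -43726.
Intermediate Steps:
a(p) = 2*p/(-4 + 2*p) (a(p) = (p + p)/(p + (p - 1*4)) = (2*p)/(p + (p - 4)) = (2*p)/(p + (-4 + p)) = (2*p)/(-4 + 2*p) = 2*p/(-4 + 2*p))
d(I, G) = G + G² (d(I, G) = G² + G = G + G²)
g(D) = (D + D*(1 + D/(-2 + D))/(-2 + D))/(-120 + D) (g(D) = (D + (D/(-2 + D))*(1 + D/(-2 + D)))/(D - 120) = (D + D*(1 + D/(-2 + D))/(-2 + D))/(-120 + D))
-43727 + g(-205) = -43727 - 205*(-2 + (-2 - 205)² + 2*(-205))/((-120 - 205)*(-2 - 205)²) = -43727 - 205*(-2 + (-207)² - 410)/(-325*(-207)²) = -43727 - 205*(-1/325)*1/42849*(-2 + 42849 - 410) = -43727 - 205*(-1/325)*1/42849*42437 = -43727 + 1739917/2785185 = -121786044578/2785185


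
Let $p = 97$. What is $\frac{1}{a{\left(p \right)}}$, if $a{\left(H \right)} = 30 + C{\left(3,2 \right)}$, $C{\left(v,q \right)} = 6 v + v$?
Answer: $\frac{1}{51} \approx 0.019608$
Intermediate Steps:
$C{\left(v,q \right)} = 7 v$
$a{\left(H \right)} = 51$ ($a{\left(H \right)} = 30 + 7 \cdot 3 = 30 + 21 = 51$)
$\frac{1}{a{\left(p \right)}} = \frac{1}{51}$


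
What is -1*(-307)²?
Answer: -94249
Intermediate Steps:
-1*(-307)² = -1*94249 = -94249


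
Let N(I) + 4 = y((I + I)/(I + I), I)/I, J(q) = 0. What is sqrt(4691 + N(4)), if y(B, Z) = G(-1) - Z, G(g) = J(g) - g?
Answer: sqrt(18745)/2 ≈ 68.456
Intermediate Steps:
G(g) = -g (G(g) = 0 - g = -g)
y(B, Z) = 1 - Z (y(B, Z) = -1*(-1) - Z = 1 - Z)
N(I) = -4 + (1 - I)/I
sqrt(4691 + N(4)) = sqrt(4691 + (-5 + 1/4)) = sqrt(4691 - 19/4) = sqrt(18745/4) = sqrt(18745)/2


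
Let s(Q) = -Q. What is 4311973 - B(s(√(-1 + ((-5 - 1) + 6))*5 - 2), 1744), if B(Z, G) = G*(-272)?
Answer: 4786341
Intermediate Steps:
B(Z, G) = -272*G
4311973 - B(s(√(-1 + ((-5 - 1) + 6))*5 - 2), 1744) = 4311973 - (-272)*1744 = 4311973 - 1*(-474368) = 4311973 + 474368 = 4786341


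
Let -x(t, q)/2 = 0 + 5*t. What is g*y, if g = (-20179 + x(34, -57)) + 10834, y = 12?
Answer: -116220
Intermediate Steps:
x(t, q) = -10*t (x(t, q) = -2*(0 + 5*t) = -10*t)
g = -9685 (g = (-20179 - 10*34) + 10834 = (-20179 - 340) + 10834 = -20519 + 10834 = -9685)
g*y = -9685*12 = -116220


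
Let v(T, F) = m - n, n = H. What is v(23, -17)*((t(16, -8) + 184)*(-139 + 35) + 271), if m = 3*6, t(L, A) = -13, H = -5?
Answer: -402799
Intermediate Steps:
n = -5
m = 18
v(T, F) = 23 (v(T, F) = 18 - 1*(-5) = 18 + 5 = 23)
v(23, -17)*((t(16, -8) + 184)*(-139 + 35) + 271) = 23*((-13 + 184)*(-139 + 35) + 271) = 23*(171*(-104) + 271) = 23*(-17784 + 271) = 23*(-17513) = -402799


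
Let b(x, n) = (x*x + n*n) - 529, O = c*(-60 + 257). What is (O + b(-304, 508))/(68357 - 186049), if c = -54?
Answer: -339313/117692 ≈ -2.8831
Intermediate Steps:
O = -10638 (O = -54*(-60 + 257) = -54*197 = -10638)
b(x, n) = -529 + n² + x² (b(x, n) = (x² + n²) - 529 = (n² + x²) - 529 = -529 + n² + x²)
(O + b(-304, 508))/(68357 - 186049) = (-10638 + (-529 + 508² + (-304)²))/(68357 - 186049) = (-10638 + (-529 + 258064 + 92416))/(-117692) = (-10638 + 349951)*(-1/117692) = 339313*(-1/117692) = -339313/117692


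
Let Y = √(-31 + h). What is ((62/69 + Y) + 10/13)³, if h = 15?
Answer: -54429291136/721734273 - 8212928*I/268203 ≈ -75.415 - 30.622*I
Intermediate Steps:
Y = 4*I (Y = √(-31 + 15) = √(-16) = 4*I ≈ 4.0*I)
((62/69 + Y) + 10/13)³ = ((62/69 + 4*I) + 10/13)³ = (1496/897 + 4*I)³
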